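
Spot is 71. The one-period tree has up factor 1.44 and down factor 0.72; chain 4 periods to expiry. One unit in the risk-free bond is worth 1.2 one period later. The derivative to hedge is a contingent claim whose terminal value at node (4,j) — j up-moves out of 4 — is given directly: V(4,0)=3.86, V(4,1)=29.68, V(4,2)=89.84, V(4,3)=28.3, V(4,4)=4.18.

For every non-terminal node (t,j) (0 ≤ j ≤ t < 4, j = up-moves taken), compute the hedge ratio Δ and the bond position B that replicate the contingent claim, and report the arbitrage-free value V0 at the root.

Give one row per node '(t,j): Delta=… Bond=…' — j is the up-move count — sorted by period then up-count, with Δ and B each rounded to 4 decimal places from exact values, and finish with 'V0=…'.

Risk-neutral probability p* = (R−d)/(u−d) = (1.2−0.72)/(1.44−0.72) = 0.6667.
At expiry t=4: V(4,0)=3.8600, V(4,1)=29.6800, V(4,2)=89.8400, V(4,3)=28.3000, V(4,4)=4.1800
Node (3,0) S=26.5006: V=(p*·29.6800+(1−p*)·3.8600)/1.2=17.5611; Δ=(29.6800−3.8600)/(38.1609−19.0804)=1.3532; B=V−Δ·S=-18.3000
Node (3,1) S=53.0012: V=(p*·89.8400+(1−p*)·29.6800)/1.2=58.1556; Δ=(89.8400−29.6800)/(76.3218−38.1609)=1.5765; B=V−Δ·S=-25.4000
Node (3,2) S=106.0024: V=(p*·28.3000+(1−p*)·89.8400)/1.2=40.6778; Δ=(28.3000−89.8400)/(152.6435−76.3218)=-0.8063; B=V−Δ·S=126.1500
Node (3,3) S=212.0049: V=(p*·4.1800+(1−p*)·28.3000)/1.2=10.1833; Δ=(4.1800−28.3000)/(305.2870−152.6435)=-0.1580; B=V−Δ·S=43.6833
Node (2,0) S=36.8064: V=(p*·58.1556+(1−p*)·17.5611)/1.2=37.1867; Δ=(58.1556−17.5611)/(53.0012−26.5006)=1.5318; B=V−Δ·S=-19.1944
Node (2,1) S=73.6128: V=(p*·40.6778+(1−p*)·58.1556)/1.2=38.7531; Δ=(40.6778−58.1556)/(106.0024−53.0012)=-0.3298; B=V−Δ·S=63.0278
Node (2,2) S=147.2256: V=(p*·10.1833+(1−p*)·40.6778)/1.2=16.9568; Δ=(10.1833−40.6778)/(212.0049−106.0024)=-0.2877; B=V−Δ·S=59.3102
Node (1,0) S=51.1200: V=(p*·38.7531+(1−p*)·37.1867)/1.2=31.8591; Δ=(38.7531−37.1867)/(73.6128−36.8064)=0.0426; B=V−Δ·S=29.6836
Node (1,1) S=102.2400: V=(p*·16.9568+(1−p*)·38.7531)/1.2=20.1852; Δ=(16.9568−38.7531)/(147.2256−73.6128)=-0.2961; B=V−Δ·S=50.4578
Node (0,0) S=71.0000: V=(p*·20.1852+(1−p*)·31.8591)/1.2=20.0638; Δ=(20.1852−31.8591)/(102.2400−51.1200)=-0.2284; B=V−Δ·S=36.2776
Each (Δ,B) replicates both successor values, so the strategy is self-financing and V0 is arbitrage-free.

(0,0): Delta=-0.2284 Bond=36.2776
(1,0): Delta=0.0426 Bond=29.6836
(1,1): Delta=-0.2961 Bond=50.4578
(2,0): Delta=1.5318 Bond=-19.1944
(2,1): Delta=-0.3298 Bond=63.0278
(2,2): Delta=-0.2877 Bond=59.3102
(3,0): Delta=1.3532 Bond=-18.3000
(3,1): Delta=1.5765 Bond=-25.4000
(3,2): Delta=-0.8063 Bond=126.1500
(3,3): Delta=-0.1580 Bond=43.6833
V0=20.0638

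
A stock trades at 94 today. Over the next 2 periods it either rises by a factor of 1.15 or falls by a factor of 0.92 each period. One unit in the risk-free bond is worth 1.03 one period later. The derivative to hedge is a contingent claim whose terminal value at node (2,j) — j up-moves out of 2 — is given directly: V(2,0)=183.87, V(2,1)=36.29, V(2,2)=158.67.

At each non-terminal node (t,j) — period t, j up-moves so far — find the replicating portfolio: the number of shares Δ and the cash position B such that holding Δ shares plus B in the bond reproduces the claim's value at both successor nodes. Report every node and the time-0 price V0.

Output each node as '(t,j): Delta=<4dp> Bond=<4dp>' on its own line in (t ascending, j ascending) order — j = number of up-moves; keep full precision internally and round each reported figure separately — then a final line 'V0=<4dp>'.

Under the risk-neutral measure, an up-move has probability p* = (R−d)/(u−d) = 0.4783 and values discount at R = 1.03.
At expiry t=2: V(2,0)=183.8700, V(2,1)=36.2900, V(2,2)=158.6700
Node (1,0) S=86.4800: V=(p*·36.2900+(1−p*)·183.8700)/1.03=109.9886; Δ=(36.2900−183.8700)/(99.4520−79.5616)=-7.4197; B=V−Δ·S=751.6408
Node (1,1) S=108.1000: V=(p*·158.6700+(1−p*)·36.2900)/1.03=92.0578; Δ=(158.6700−36.2900)/(124.3150−99.4520)=4.9222; B=V−Δ·S=-440.0291
Node (0,0) S=94.0000: V=(p*·92.0578+(1−p*)·109.9886)/1.03=98.4592; Δ=(92.0578−109.9886)/(108.1000−86.4800)=-0.8294; B=V−Δ·S=176.4191
Root portfolio cost Δ·94+B reproduces V0=98.4592.

(0,0): Delta=-0.8294 Bond=176.4191
(1,0): Delta=-7.4197 Bond=751.6408
(1,1): Delta=4.9222 Bond=-440.0291
V0=98.4592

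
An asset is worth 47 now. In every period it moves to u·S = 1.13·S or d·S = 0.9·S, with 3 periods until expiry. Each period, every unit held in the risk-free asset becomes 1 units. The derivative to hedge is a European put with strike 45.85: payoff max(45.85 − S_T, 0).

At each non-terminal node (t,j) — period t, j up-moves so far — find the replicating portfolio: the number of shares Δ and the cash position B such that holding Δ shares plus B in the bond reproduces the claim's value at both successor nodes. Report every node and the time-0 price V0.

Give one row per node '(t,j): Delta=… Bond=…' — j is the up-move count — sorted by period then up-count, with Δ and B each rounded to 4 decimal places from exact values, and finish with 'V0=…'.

(0,0): Delta=-0.3875 Bond=21.4836
(1,0): Delta=-0.6352 Bond=31.9623
(1,1): Delta=-0.1310 Bond=7.8612
(2,0): Delta=-1.0000 Bond=45.8500
(2,1): Delta=-0.2575 Bond=13.9083
(2,2): Delta=0.0000 Bond=0.0000
V0=3.2719

Risk-neutral probability p* = (R−d)/(u−d) = (1−0.9)/(1.13−0.9) = 0.4348.
Terminal payoffs: V(3,0)=11.5870, V(3,1)=2.8309, V(3,2)=0.0000, V(3,3)=0.0000
  t=2,j=0: stock 38.0700 → up 43.0191 (V=2.8309), down 34.2630 (V=11.5870). Price 7.7800; hedge Δ=-1.0000, bond B=45.8500.
  t=2,j=1: stock 47.7990 → up 54.0129 (V=0.0000), down 43.0191 (V=2.8309). Price 1.6001; hedge Δ=-0.2575, bond B=13.9083.
  t=2,j=2: stock 60.0143 → up 67.8162 (V=0.0000), down 54.0129 (V=0.0000). Price 0.0000; hedge Δ=0.0000, bond B=0.0000.
  t=1,j=0: stock 42.3000 → up 47.7990 (V=1.6001), down 38.0700 (V=7.7800). Price 5.0931; hedge Δ=-0.6352, bond B=31.9623.
  t=1,j=1: stock 53.1100 → up 60.0143 (V=0.0000), down 47.7990 (V=1.6001). Price 0.9044; hedge Δ=-0.1310, bond B=7.8612.
  t=0,j=0: stock 47.0000 → up 53.1100 (V=0.9044), down 42.3000 (V=5.0931). Price 3.2719; hedge Δ=-0.3875, bond B=21.4836.
The time-0 hedge costs 3.2719, which is the no-arbitrage price.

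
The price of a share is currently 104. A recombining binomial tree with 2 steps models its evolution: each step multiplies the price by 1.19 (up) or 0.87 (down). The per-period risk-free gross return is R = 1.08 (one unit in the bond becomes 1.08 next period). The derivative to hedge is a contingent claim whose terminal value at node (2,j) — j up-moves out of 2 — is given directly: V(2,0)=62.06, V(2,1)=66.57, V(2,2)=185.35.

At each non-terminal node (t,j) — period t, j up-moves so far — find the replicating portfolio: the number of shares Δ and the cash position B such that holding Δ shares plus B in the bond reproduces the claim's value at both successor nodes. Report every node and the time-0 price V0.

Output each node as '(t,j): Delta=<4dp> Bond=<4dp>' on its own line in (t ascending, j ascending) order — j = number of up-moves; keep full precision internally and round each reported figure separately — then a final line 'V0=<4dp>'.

(0,0): Delta=2.2119 Bond=-129.5611
(1,0): Delta=0.1558 Bond=46.1097
(1,1): Delta=2.9993 Bond=-237.3733
V0=100.4727

Since d<R<u, set p* = (R−d)/(u−d) = 0.6563; price each node as the discounted p*-expectation of its children.
Terminal values V(2,·): V(2,0)=62.0600, V(2,1)=66.5700, V(2,2)=185.3500
  t=1,j=0: stock 90.4800 → up 107.6712 (V=66.5700), down 78.7176 (V=62.0600). Price 60.2034; hedge Δ=0.1558, bond B=46.1097.
  t=1,j=1: stock 123.7600 → up 147.2744 (V=185.3500), down 107.6712 (V=66.5700). Price 133.8142; hedge Δ=2.9993, bond B=-237.3733.
  t=0,j=0: stock 104.0000 → up 123.7600 (V=133.8142), down 90.4800 (V=60.2034). Price 100.4727; hedge Δ=2.2119, bond B=-129.5611.
Check: Δ(0,0)·S0 + B(0,0) = 100.4727 = V0.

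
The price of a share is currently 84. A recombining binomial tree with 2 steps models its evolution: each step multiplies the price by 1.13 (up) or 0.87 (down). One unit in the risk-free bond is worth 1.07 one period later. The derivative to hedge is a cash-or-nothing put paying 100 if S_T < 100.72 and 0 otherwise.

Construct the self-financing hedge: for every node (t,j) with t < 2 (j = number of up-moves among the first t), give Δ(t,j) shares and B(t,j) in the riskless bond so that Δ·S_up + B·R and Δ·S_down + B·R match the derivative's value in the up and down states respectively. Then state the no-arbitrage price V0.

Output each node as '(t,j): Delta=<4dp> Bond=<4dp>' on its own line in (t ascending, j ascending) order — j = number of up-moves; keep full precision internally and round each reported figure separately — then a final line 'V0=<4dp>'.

(0,0): Delta=-3.2917 Bond=312.1639
(1,0): Delta=0.0000 Bond=93.4579
(1,1): Delta=-4.0520 Bond=406.1826
V0=35.6611

Since d<R<u, set p* = (R−d)/(u−d) = 0.7692; price each node as the discounted p*-expectation of its children.
At expiry t=2: V(2,0)=100.0000, V(2,1)=100.0000, V(2,2)=0.0000
Node (1,0) S=73.0800: V=(p*·100.0000+(1−p*)·100.0000)/1.07=93.4579; Δ=(100.0000−100.0000)/(82.5804−63.5796)=0.0000; B=V−Δ·S=93.4579
Node (1,1) S=94.9200: V=(p*·0.0000+(1−p*)·100.0000)/1.07=21.5672; Δ=(0.0000−100.0000)/(107.2596−82.5804)=-4.0520; B=V−Δ·S=406.1826
Node (0,0) S=84.0000: V=(p*·21.5672+(1−p*)·93.4579)/1.07=35.6611; Δ=(21.5672−93.4579)/(94.9200−73.0800)=-3.2917; B=V−Δ·S=312.1639
Each (Δ,B) replicates both successor values, so the strategy is self-financing and V0 is arbitrage-free.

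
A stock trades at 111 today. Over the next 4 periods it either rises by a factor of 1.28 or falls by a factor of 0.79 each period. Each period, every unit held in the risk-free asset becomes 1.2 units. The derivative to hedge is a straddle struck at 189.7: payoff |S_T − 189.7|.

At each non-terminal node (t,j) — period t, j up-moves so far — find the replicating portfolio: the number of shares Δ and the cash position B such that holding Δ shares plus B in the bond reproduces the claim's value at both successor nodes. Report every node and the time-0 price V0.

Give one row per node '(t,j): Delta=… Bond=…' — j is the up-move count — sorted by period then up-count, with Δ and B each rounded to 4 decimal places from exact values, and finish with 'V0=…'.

No-arbitrage ⇒ martingale measure with p* = (R−d)/(u−d) = 0.8367.
Terminal values V(4,·): V(4,0)=146.4654, V(4,1)=119.6490, V(4,2)=76.1997, V(4,3)=5.8007, V(4,4)=108.2634
  t=3,j=0: stock 54.7273 → up 70.0510 (V=119.6490), down 43.2346 (V=146.4654). Price 103.3560; hedge Δ=-1.0000, bond B=158.0833.
  t=3,j=1: stock 88.6721 → up 113.5003 (V=76.1997), down 70.0510 (V=119.6490). Price 69.4112; hedge Δ=-1.0000, bond B=158.0833.
  t=3,j=2: stock 143.6713 → up 183.8993 (V=5.8007), down 113.5003 (V=76.1997). Price 14.4120; hedge Δ=-1.0000, bond B=158.0833.
  t=3,j=3: stock 232.7839 → up 297.9634 (V=108.2634), down 183.8993 (V=5.8007). Price 76.2790; hedge Δ=0.8983, bond B=-132.8284.
  t=2,j=0: stock 69.2751 → up 88.6721 (V=69.4112), down 54.7273 (V=103.3560). Price 62.4610; hedge Δ=-1.0000, bond B=131.7361.
  t=2,j=1: stock 112.2432 → up 143.6713 (V=14.4120), down 88.6721 (V=69.4112). Price 19.4929; hedge Δ=-1.0000, bond B=131.7361.
  t=2,j=2: stock 181.8624 → up 232.7839 (V=76.2790), down 143.6713 (V=14.4120). Price 55.1485; hedge Δ=0.6943, bond B=-71.1105.
  t=1,j=0: stock 87.6900 → up 112.2432 (V=19.4929), down 69.2751 (V=62.4610). Price 22.0901; hedge Δ=-1.0000, bond B=109.7801.
  t=1,j=1: stock 142.0800 → up 181.8624 (V=55.1485), down 112.2432 (V=19.4929). Price 41.1060; hedge Δ=0.5122, bond B=-31.6606.
  t=0,j=0: stock 111.0000 → up 142.0800 (V=41.1060), down 87.6900 (V=22.0901). Price 31.6678; hedge Δ=0.3496, bond B=-7.1402.
The time-0 hedge costs 31.6678, which is the no-arbitrage price.

(0,0): Delta=0.3496 Bond=-7.1402
(1,0): Delta=-1.0000 Bond=109.7801
(1,1): Delta=0.5122 Bond=-31.6606
(2,0): Delta=-1.0000 Bond=131.7361
(2,1): Delta=-1.0000 Bond=131.7361
(2,2): Delta=0.6943 Bond=-71.1105
(3,0): Delta=-1.0000 Bond=158.0833
(3,1): Delta=-1.0000 Bond=158.0833
(3,2): Delta=-1.0000 Bond=158.0833
(3,3): Delta=0.8983 Bond=-132.8284
V0=31.6678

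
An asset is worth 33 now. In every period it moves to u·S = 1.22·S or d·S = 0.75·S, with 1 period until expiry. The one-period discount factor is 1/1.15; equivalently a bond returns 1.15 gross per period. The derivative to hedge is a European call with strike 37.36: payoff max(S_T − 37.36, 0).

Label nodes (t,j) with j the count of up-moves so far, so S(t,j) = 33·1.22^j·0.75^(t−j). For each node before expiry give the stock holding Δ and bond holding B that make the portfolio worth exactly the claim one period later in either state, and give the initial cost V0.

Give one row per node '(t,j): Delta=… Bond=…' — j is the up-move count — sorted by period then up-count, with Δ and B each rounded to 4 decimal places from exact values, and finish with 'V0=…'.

Since d<R<u, set p* = (R−d)/(u−d) = 0.8511; price each node as the discounted p*-expectation of its children.
Payoff layer (t=1): V(1,0)=0.0000, V(1,1)=2.9000
  t=0,j=0: stock 33.0000 → up 40.2600 (V=2.9000), down 24.7500 (V=0.0000). Price 2.1462; hedge Δ=0.1870, bond B=-4.0241.
Root portfolio cost Δ·33+B reproduces V0=2.1462.

(0,0): Delta=0.1870 Bond=-4.0241
V0=2.1462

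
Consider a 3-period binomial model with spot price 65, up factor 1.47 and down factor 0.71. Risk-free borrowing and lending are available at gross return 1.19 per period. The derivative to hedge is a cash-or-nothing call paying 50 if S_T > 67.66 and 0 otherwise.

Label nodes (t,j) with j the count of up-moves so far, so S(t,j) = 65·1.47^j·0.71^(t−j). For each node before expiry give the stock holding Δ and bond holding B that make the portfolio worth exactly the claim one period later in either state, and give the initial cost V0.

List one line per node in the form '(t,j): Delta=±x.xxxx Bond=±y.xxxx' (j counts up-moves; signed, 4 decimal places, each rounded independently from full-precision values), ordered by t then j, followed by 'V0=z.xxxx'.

(0,0): Delta=0.3326 Bond=-1.0642
(1,0): Delta=0.7566 Bond=-20.8328
(1,1): Delta=0.2132 Bond=10.1475
(2,0): Delta=0.0000 Bond=0.0000
(2,1): Delta=0.9698 Bond=-39.2525
(2,2): Delta=0.0000 Bond=42.0168
V0=20.5563

No-arbitrage ⇒ martingale measure with p* = (R−d)/(u−d) = 0.6316.
At expiry t=3: V(3,0)=0.0000, V(3,1)=0.0000, V(3,2)=50.0000, V(3,3)=50.0000
  t=2,j=0: stock 32.7665 → up 48.1668 (V=0.0000), down 23.2642 (V=0.0000). Price 0.0000; hedge Δ=0.0000, bond B=0.0000.
  t=2,j=1: stock 67.8405 → up 99.7255 (V=50.0000), down 48.1668 (V=0.0000). Price 26.5369; hedge Δ=0.9698, bond B=-39.2525.
  t=2,j=2: stock 140.4585 → up 206.4740 (V=50.0000), down 99.7255 (V=50.0000). Price 42.0168; hedge Δ=0.0000, bond B=42.0168.
  t=1,j=0: stock 46.1500 → up 67.8405 (V=26.5369), down 32.7665 (V=0.0000). Price 14.0842; hedge Δ=0.7566, bond B=-20.8328.
  t=1,j=1: stock 95.5500 → up 140.4585 (V=42.0168), down 67.8405 (V=26.5369). Price 30.5157; hedge Δ=0.2132, bond B=10.1475.
  t=0,j=0: stock 65.0000 → up 95.5500 (V=30.5157), down 46.1500 (V=14.0842). Price 20.5563; hedge Δ=0.3326, bond B=-1.0642.
Each (Δ,B) replicates both successor values, so the strategy is self-financing and V0 is arbitrage-free.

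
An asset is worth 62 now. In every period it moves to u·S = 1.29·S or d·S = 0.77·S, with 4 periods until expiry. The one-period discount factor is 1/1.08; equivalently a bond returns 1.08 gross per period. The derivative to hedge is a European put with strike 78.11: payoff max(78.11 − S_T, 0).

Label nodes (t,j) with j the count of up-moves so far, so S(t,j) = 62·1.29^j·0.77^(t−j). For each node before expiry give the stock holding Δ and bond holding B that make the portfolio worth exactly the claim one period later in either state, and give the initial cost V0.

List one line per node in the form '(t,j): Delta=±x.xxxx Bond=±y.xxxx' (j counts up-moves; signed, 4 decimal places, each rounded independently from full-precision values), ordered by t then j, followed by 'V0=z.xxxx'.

No-arbitrage ⇒ martingale measure with p* = (R−d)/(u−d) = 0.5962.
Terminal values V(4,·): V(4,0)=56.3151, V(4,1)=41.5965, V(4,2)=16.9380, V(4,3)=0.0000, V(4,4)=0.0000
Node (3,0) S=28.3050: V=(p*·41.5965+(1−p*)·56.3151)/1.08=44.0190; Δ=(41.5965−56.3151)/(36.5135−21.7949)=-1.0000; B=V−Δ·S=72.3241
Node (3,1) S=47.4201: V=(p*·16.9380+(1−p*)·41.5965)/1.08=24.9039; Δ=(16.9380−41.5965)/(61.1720−36.5135)=-1.0000; B=V−Δ·S=72.3241
Node (3,2) S=79.4441: V=(p*·0.0000+(1−p*)·16.9380)/1.08=6.3337; Δ=(0.0000−16.9380)/(102.4829−61.1720)=-0.4100; B=V−Δ·S=38.9068
Node (3,3) S=133.0947: V=(p*·0.0000+(1−p*)·0.0000)/1.08=0.0000; Δ=(0.0000−0.0000)/(171.6922−102.4829)=0.0000; B=V−Δ·S=0.0000
Node (2,0) S=36.7598: V=(p*·24.9039+(1−p*)·44.0190)/1.08=30.2069; Δ=(24.9039−44.0190)/(47.4201−28.3050)=-1.0000; B=V−Δ·S=66.9667
Node (2,1) S=61.5846: V=(p*·6.3337+(1−p*)·24.9039)/1.08=12.8085; Δ=(6.3337−24.9039)/(79.4441−47.4201)=-0.5799; B=V−Δ·S=48.5206
Node (2,2) S=103.1742: V=(p*·0.0000+(1−p*)·6.3337)/1.08=2.3684; Δ=(0.0000−6.3337)/(133.0947−79.4441)=-0.1181; B=V−Δ·S=14.5485
Node (1,0) S=47.7400: V=(p*·12.8085+(1−p*)·30.2069)/1.08=18.3656; Δ=(12.8085−30.2069)/(61.5846−36.7598)=-0.7008; B=V−Δ·S=51.8241
Node (1,1) S=79.9800: V=(p*·2.3684+(1−p*)·12.8085)/1.08=6.0968; Δ=(2.3684−12.8085)/(103.1742−61.5846)=-0.2510; B=V−Δ·S=26.1741
Node (0,0) S=62.0000: V=(p*·6.0968+(1−p*)·18.3656)/1.08=10.2329; Δ=(6.0968−18.3656)/(79.9800−47.7400)=-0.3805; B=V−Δ·S=33.8266
Root portfolio cost Δ·62+B reproduces V0=10.2329.

(0,0): Delta=-0.3805 Bond=33.8266
(1,0): Delta=-0.7008 Bond=51.8241
(1,1): Delta=-0.2510 Bond=26.1741
(2,0): Delta=-1.0000 Bond=66.9667
(2,1): Delta=-0.5799 Bond=48.5206
(2,2): Delta=-0.1181 Bond=14.5485
(3,0): Delta=-1.0000 Bond=72.3241
(3,1): Delta=-1.0000 Bond=72.3241
(3,2): Delta=-0.4100 Bond=38.9068
(3,3): Delta=0.0000 Bond=0.0000
V0=10.2329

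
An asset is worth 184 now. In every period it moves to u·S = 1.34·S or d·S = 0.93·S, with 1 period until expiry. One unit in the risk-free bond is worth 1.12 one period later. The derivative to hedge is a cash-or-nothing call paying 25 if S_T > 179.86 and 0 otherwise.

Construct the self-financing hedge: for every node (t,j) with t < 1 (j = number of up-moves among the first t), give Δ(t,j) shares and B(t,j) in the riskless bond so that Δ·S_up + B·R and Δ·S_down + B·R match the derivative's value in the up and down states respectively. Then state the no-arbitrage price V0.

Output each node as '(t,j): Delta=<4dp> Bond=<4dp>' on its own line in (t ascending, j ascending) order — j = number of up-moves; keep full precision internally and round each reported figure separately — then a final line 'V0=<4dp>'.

No-arbitrage ⇒ martingale measure with p* = (R−d)/(u−d) = 0.4634.
At expiry t=1: V(1,0)=0.0000, V(1,1)=25.0000
Node (0,0) S=184.0000: V=(p*·25.0000+(1−p*)·0.0000)/1.12=10.3441; Δ=(25.0000−0.0000)/(246.5600−171.1200)=0.3314; B=V−Δ·S=-50.6315
Each (Δ,B) replicates both successor values, so the strategy is self-financing and V0 is arbitrage-free.

(0,0): Delta=0.3314 Bond=-50.6315
V0=10.3441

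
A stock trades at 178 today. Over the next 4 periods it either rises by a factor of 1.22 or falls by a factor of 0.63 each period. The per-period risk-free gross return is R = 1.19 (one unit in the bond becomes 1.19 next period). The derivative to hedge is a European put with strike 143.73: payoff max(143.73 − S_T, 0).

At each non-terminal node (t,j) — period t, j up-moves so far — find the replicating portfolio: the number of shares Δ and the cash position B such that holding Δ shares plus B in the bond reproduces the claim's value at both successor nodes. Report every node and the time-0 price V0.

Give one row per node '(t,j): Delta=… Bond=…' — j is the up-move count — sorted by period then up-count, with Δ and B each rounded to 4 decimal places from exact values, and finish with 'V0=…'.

Risk-neutral probability p* = (R−d)/(u−d) = (1.19−0.63)/(1.22−0.63) = 0.9492.
At expiry t=4: V(4,0)=115.6897, V(4,1)=89.4298, V(4,2)=38.5772, V(4,3)=0.0000, V(4,4)=0.0000
  t=3,j=0: stock 44.5084 → up 54.3002 (V=89.4298), down 28.0403 (V=115.6897). Price 76.2731; hedge Δ=-1.0000, bond B=120.7815.
  t=3,j=1: stock 86.1908 → up 105.1528 (V=38.5772), down 54.3002 (V=89.4298). Price 34.5907; hedge Δ=-1.0000, bond B=120.7815.
  t=3,j=2: stock 166.9092 → up 203.6292 (V=0.0000), down 105.1528 (V=38.5772). Price 1.6484; hedge Δ=-0.3917, bond B=67.0335.
  t=3,j=3: stock 323.2209 → up 394.3296 (V=0.0000), down 203.6292 (V=0.0000). Price 0.0000; hedge Δ=0.0000, bond B=0.0000.
  t=2,j=0: stock 70.6482 → up 86.1908 (V=34.5907), down 44.5084 (V=76.2731). Price 30.8489; hedge Δ=-1.0000, bond B=101.4971.
  t=2,j=1: stock 136.8108 → up 166.9092 (V=1.6484), down 86.1908 (V=34.5907). Price 2.7928; hedge Δ=-0.4081, bond B=58.6273.
  t=2,j=2: stock 264.9352 → up 323.2209 (V=0.0000), down 166.9092 (V=1.6484). Price 0.0704; hedge Δ=-0.0105, bond B=2.8643.
  t=1,j=0: stock 112.1400 → up 136.8108 (V=2.7928), down 70.6482 (V=30.8489). Price 3.5457; hedge Δ=-0.4240, bond B=51.0984.
  t=1,j=1: stock 217.1600 → up 264.9352 (V=0.0704), down 136.8108 (V=2.7928). Price 0.1755; hedge Δ=-0.0212, bond B=4.7896.
  t=0,j=0: stock 178.0000 → up 217.1600 (V=0.1755), down 112.1400 (V=3.5457). Price 0.2915; hedge Δ=-0.0321, bond B=6.0036.
Root portfolio cost Δ·178+B reproduces V0=0.2915.

(0,0): Delta=-0.0321 Bond=6.0036
(1,0): Delta=-0.4240 Bond=51.0984
(1,1): Delta=-0.0212 Bond=4.7896
(2,0): Delta=-1.0000 Bond=101.4971
(2,1): Delta=-0.4081 Bond=58.6273
(2,2): Delta=-0.0105 Bond=2.8643
(3,0): Delta=-1.0000 Bond=120.7815
(3,1): Delta=-1.0000 Bond=120.7815
(3,2): Delta=-0.3917 Bond=67.0335
(3,3): Delta=0.0000 Bond=0.0000
V0=0.2915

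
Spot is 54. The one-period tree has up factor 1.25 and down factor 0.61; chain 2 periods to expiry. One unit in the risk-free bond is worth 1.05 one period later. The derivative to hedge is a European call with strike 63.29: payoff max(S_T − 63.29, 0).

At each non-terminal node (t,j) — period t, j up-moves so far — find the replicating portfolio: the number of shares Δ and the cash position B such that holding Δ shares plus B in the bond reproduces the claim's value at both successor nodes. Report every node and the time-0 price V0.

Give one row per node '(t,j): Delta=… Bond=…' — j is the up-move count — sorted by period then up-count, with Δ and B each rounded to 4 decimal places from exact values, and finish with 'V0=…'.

(0,0): Delta=0.3995 Bond=-12.5319
(1,0): Delta=0.0000 Bond=0.0000
(1,1): Delta=0.4881 Bond=-19.1397
V0=9.0394

Since d<R<u, set p* = (R−d)/(u−d) = 0.6875; price each node as the discounted p*-expectation of its children.
Payoff layer (t=2): V(2,0)=0.0000, V(2,1)=0.0000, V(2,2)=21.0850
(1,0): S=32.9400. Δ = (V_up−V_dn)/(S_up−S_dn) = (0.0000−0.0000)/(41.1750−20.0934) = 0.0000. V = [p*·0.0000 + (1−p*)·0.0000]/1.05 = 0.0000. B = V − Δ·S = 0.0000.
(1,1): S=67.5000. Δ = (V_up−V_dn)/(S_up−S_dn) = (21.0850−0.0000)/(84.3750−41.1750) = 0.4881. V = [p*·21.0850 + (1−p*)·0.0000]/1.05 = 13.8057. B = V − Δ·S = -19.1397.
(0,0): S=54.0000. Δ = (V_up−V_dn)/(S_up−S_dn) = (13.8057−0.0000)/(67.5000−32.9400) = 0.3995. V = [p*·13.8057 + (1−p*)·0.0000]/1.05 = 9.0394. B = V − Δ·S = -12.5319.
Each (Δ,B) replicates both successor values, so the strategy is self-financing and V0 is arbitrage-free.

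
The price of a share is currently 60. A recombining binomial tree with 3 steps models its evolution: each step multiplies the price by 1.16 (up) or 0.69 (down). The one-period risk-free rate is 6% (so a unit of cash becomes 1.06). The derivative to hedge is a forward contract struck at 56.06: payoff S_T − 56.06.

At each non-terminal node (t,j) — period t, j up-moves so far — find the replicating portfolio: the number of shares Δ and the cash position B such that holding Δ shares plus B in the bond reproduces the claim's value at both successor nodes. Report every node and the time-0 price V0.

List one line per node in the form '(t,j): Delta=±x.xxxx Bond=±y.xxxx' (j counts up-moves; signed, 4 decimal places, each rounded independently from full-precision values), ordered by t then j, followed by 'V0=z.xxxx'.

The replicating-portfolio and risk-neutral prices coincide; use p* = (1.06−0.69)/(1.16−0.69) = 0.7872 for the latter.
Payoff layer (t=3): V(3,0)=-36.3495, V(3,1)=-22.9234, V(3,2)=-0.3522, V(3,3)=37.5938
(2,0): S=28.5660. Δ = (V_up−V_dn)/(S_up−S_dn) = (-22.9234−-36.3495)/(33.1366−19.7105) = 1.0000. V = [p*·-22.9234 + (1−p*)·-36.3495]/1.06 = -24.3208. B = V − Δ·S = -52.8868.
(2,1): S=48.0240. Δ = (V_up−V_dn)/(S_up−S_dn) = (-0.3522−-22.9234)/(55.7078−33.1366) = 1.0000. V = [p*·-0.3522 + (1−p*)·-22.9234]/1.06 = -4.8628. B = V − Δ·S = -52.8868.
(2,2): S=80.7360. Δ = (V_up−V_dn)/(S_up−S_dn) = (37.5938−-0.3522)/(93.6538−55.7078) = 1.0000. V = [p*·37.5938 + (1−p*)·-0.3522]/1.06 = 27.8492. B = V − Δ·S = -52.8868.
(1,0): S=41.4000. Δ = (V_up−V_dn)/(S_up−S_dn) = (-4.8628−-24.3208)/(48.0240−28.5660) = 1.0000. V = [p*·-4.8628 + (1−p*)·-24.3208]/1.06 = -8.4932. B = V − Δ·S = -49.8932.
(1,1): S=69.6000. Δ = (V_up−V_dn)/(S_up−S_dn) = (27.8492−-4.8628)/(80.7360−48.0240) = 1.0000. V = [p*·27.8492 + (1−p*)·-4.8628]/1.06 = 19.7068. B = V − Δ·S = -49.8932.
(0,0): S=60.0000. Δ = (V_up−V_dn)/(S_up−S_dn) = (19.7068−-8.4932)/(69.6000−41.4000) = 1.0000. V = [p*·19.7068 + (1−p*)·-8.4932]/1.06 = 12.9309. B = V − Δ·S = -47.0691.
Each (Δ,B) replicates both successor values, so the strategy is self-financing and V0 is arbitrage-free.

(0,0): Delta=1.0000 Bond=-47.0691
(1,0): Delta=1.0000 Bond=-49.8932
(1,1): Delta=1.0000 Bond=-49.8932
(2,0): Delta=1.0000 Bond=-52.8868
(2,1): Delta=1.0000 Bond=-52.8868
(2,2): Delta=1.0000 Bond=-52.8868
V0=12.9309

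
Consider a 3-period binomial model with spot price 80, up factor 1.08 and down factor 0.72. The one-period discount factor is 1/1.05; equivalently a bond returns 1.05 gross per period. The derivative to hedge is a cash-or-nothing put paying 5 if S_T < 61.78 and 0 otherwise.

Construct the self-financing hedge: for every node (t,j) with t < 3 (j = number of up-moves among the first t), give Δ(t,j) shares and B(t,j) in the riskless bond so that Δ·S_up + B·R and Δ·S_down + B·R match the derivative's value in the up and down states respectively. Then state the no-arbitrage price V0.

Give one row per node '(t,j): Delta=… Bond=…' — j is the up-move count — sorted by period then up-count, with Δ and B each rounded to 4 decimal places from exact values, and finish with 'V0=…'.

Under the risk-neutral measure, an up-move has probability p* = (R−d)/(u−d) = 0.9167 and values discount at R = 1.05.
Payoff layer (t=3): V(3,0)=5.0000, V(3,1)=5.0000, V(3,2)=0.0000, V(3,3)=0.0000
(2,0): S=41.4720. Δ = (V_up−V_dn)/(S_up−S_dn) = (5.0000−5.0000)/(44.7898−29.8598) = 0.0000. V = [p*·5.0000 + (1−p*)·5.0000]/1.05 = 4.7619. B = V − Δ·S = 4.7619.
(2,1): S=62.2080. Δ = (V_up−V_dn)/(S_up−S_dn) = (0.0000−5.0000)/(67.1846−44.7898) = -0.2233. V = [p*·0.0000 + (1−p*)·5.0000]/1.05 = 0.3968. B = V − Δ·S = 14.2857.
(2,2): S=93.3120. Δ = (V_up−V_dn)/(S_up−S_dn) = (0.0000−0.0000)/(100.7770−67.1846) = 0.0000. V = [p*·0.0000 + (1−p*)·0.0000]/1.05 = 0.0000. B = V − Δ·S = 0.0000.
(1,0): S=57.6000. Δ = (V_up−V_dn)/(S_up−S_dn) = (0.3968−4.7619)/(62.2080−41.4720) = -0.2105. V = [p*·0.3968 + (1−p*)·4.7619]/1.05 = 0.7244. B = V − Δ·S = 12.8496.
(1,1): S=86.4000. Δ = (V_up−V_dn)/(S_up−S_dn) = (0.0000−0.3968)/(93.3120−62.2080) = -0.0128. V = [p*·0.0000 + (1−p*)·0.3968]/1.05 = 0.0315. B = V − Δ·S = 1.1338.
(0,0): S=80.0000. Δ = (V_up−V_dn)/(S_up−S_dn) = (0.0315−0.7244)/(86.4000−57.6000) = -0.0241. V = [p*·0.0315 + (1−p*)·0.7244]/1.05 = 0.0850. B = V − Δ·S = 2.0096.
Self-financing check: at every node Δ·S+B equals the discounted successor values.

(0,0): Delta=-0.0241 Bond=2.0096
(1,0): Delta=-0.2105 Bond=12.8496
(1,1): Delta=-0.0128 Bond=1.1338
(2,0): Delta=0.0000 Bond=4.7619
(2,1): Delta=-0.2233 Bond=14.2857
(2,2): Delta=0.0000 Bond=0.0000
V0=0.0850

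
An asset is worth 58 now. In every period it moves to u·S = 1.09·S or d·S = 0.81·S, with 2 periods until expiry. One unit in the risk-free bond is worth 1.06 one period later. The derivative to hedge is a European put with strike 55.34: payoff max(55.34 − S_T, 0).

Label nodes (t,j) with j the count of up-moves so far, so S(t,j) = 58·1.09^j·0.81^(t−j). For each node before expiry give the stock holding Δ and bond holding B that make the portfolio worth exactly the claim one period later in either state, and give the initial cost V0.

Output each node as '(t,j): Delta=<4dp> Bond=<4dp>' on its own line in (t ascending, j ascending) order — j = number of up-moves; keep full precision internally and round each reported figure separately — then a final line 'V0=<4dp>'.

No-arbitrage ⇒ martingale measure with p* = (R−d)/(u−d) = 0.8929.
Payoff layer (t=2): V(2,0)=17.2862, V(2,1)=4.1318, V(2,2)=0.0000
  t=1,j=0: stock 46.9800 → up 51.2082 (V=4.1318), down 38.0538 (V=17.2862). Price 5.2275; hedge Δ=-1.0000, bond B=52.2075.
  t=1,j=1: stock 63.2200 → up 68.9098 (V=0.0000), down 51.2082 (V=4.1318). Price 0.4176; hedge Δ=-0.2334, bond B=15.1741.
  t=0,j=0: stock 58.0000 → up 63.2200 (V=0.4176), down 46.9800 (V=5.2275). Price 0.8802; hedge Δ=-0.2962, bond B=18.0584.
Root portfolio cost Δ·58+B reproduces V0=0.8802.

(0,0): Delta=-0.2962 Bond=18.0584
(1,0): Delta=-1.0000 Bond=52.2075
(1,1): Delta=-0.2334 Bond=15.1741
V0=0.8802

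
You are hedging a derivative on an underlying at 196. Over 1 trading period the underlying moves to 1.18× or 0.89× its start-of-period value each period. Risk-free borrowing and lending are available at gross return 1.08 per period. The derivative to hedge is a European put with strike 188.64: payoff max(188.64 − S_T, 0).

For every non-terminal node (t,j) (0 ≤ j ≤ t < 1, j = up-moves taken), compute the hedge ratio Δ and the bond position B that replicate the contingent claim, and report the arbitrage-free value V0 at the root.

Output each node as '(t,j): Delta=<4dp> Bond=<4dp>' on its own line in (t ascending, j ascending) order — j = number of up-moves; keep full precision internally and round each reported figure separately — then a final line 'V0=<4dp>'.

Under the risk-neutral measure, an up-move has probability p* = (R−d)/(u−d) = 0.6552 and values discount at R = 1.08.
At expiry t=1: V(1,0)=14.2000, V(1,1)=0.0000
(0,0): S=196.0000. Δ = (V_up−V_dn)/(S_up−S_dn) = (0.0000−14.2000)/(231.2800−174.4400) = -0.2498. V = [p*·0.0000 + (1−p*)·14.2000]/1.08 = 4.5338. B = V − Δ·S = 53.4994.
Self-financing check: at every node Δ·S+B equals the discounted successor values.

(0,0): Delta=-0.2498 Bond=53.4994
V0=4.5338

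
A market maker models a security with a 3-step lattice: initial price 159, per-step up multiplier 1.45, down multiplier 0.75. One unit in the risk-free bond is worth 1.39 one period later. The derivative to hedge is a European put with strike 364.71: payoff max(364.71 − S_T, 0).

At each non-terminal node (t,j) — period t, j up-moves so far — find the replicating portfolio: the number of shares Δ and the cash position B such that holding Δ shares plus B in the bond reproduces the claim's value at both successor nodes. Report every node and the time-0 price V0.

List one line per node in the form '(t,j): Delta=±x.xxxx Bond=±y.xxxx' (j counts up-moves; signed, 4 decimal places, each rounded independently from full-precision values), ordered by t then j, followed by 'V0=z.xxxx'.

(0,0): Delta=-0.5335 Bond=95.7752
(1,0): Delta=-1.0000 Bond=188.7635
(1,1): Delta=-0.5108 Bond=127.9116
(2,0): Delta=-1.0000 Bond=262.3813
(2,1): Delta=-1.0000 Bond=262.3813
(2,2): Delta=-0.4871 Bond=169.8674
V0=10.9565

The replicating-portfolio and risk-neutral prices coincide; use p* = (1.39−0.75)/(1.45−0.75) = 0.9143 for the latter.
Payoff layer (t=3): V(3,0)=297.6319, V(3,1)=235.0256, V(3,2)=113.9869, V(3,3)=0.0000
  t=2,j=0: stock 89.4375 → up 129.6844 (V=235.0256), down 67.0781 (V=297.6319). Price 172.9438; hedge Δ=-1.0000, bond B=262.3813.
  t=2,j=1: stock 172.9125 → up 250.7231 (V=113.9869), down 129.6844 (V=235.0256). Price 89.4688; hedge Δ=-1.0000, bond B=262.3813.
  t=2,j=2: stock 334.2975 → up 484.7314 (V=0.0000), down 250.7231 (V=113.9869). Price 7.0290; hedge Δ=-0.4871, bond B=169.8674.
  t=1,j=0: stock 119.2500 → up 172.9125 (V=89.4688), down 89.4375 (V=172.9438). Price 69.5135; hedge Δ=-1.0000, bond B=188.7635.
  t=1,j=1: stock 230.5500 → up 334.2975 (V=7.0290), down 172.9125 (V=89.4688). Price 10.1405; hedge Δ=-0.5108, bond B=127.9116.
  t=0,j=0: stock 159.0000 → up 230.5500 (V=10.1405), down 119.2500 (V=69.5135). Price 10.9565; hedge Δ=-0.5335, bond B=95.7752.
Check: Δ(0,0)·S0 + B(0,0) = 10.9565 = V0.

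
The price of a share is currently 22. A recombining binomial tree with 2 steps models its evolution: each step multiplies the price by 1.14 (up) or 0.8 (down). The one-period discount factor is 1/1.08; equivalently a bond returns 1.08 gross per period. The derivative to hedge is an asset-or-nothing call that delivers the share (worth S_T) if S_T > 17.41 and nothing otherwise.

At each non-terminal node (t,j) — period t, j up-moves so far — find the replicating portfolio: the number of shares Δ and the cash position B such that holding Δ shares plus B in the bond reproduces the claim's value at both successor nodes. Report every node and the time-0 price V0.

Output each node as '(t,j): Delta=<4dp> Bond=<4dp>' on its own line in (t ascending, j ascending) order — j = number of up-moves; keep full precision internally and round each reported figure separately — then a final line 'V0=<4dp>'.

(0,0): Delta=1.3076 Bond=-7.1426
(1,0): Delta=3.3529 Bond=-43.7124
(1,1): Delta=1.0000 Bond=0.0000
V0=21.6241

No-arbitrage ⇒ martingale measure with p* = (R−d)/(u−d) = 0.8235.
At expiry t=2: V(2,0)=0.0000, V(2,1)=20.0640, V(2,2)=28.5912
(1,0): S=17.6000. Δ = (V_up−V_dn)/(S_up−S_dn) = (20.0640−0.0000)/(20.0640−14.0800) = 3.3529. V = [p*·20.0640 + (1−p*)·0.0000]/1.08 = 15.2993. B = V − Δ·S = -43.7124.
(1,1): S=25.0800. Δ = (V_up−V_dn)/(S_up−S_dn) = (28.5912−20.0640)/(28.5912−20.0640) = 1.0000. V = [p*·28.5912 + (1−p*)·20.0640]/1.08 = 25.0800. B = V − Δ·S = 0.0000.
(0,0): S=22.0000. Δ = (V_up−V_dn)/(S_up−S_dn) = (25.0800−15.2993)/(25.0800−17.6000) = 1.3076. V = [p*·25.0800 + (1−p*)·15.2993]/1.08 = 21.6241. B = V − Δ·S = -7.1426.
Root portfolio cost Δ·22+B reproduces V0=21.6241.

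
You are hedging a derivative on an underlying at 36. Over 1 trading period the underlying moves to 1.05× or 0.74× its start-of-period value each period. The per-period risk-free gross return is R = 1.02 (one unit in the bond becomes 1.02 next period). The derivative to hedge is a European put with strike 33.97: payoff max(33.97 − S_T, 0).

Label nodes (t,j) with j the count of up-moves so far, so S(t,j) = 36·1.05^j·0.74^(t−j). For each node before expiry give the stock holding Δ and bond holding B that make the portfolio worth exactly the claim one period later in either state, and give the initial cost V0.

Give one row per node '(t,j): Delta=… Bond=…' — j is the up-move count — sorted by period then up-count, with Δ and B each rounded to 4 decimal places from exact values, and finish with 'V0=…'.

(0,0): Delta=-0.6568 Bond=24.3406
V0=0.6954

Risk-neutral probability p* = (R−d)/(u−d) = (1.02−0.74)/(1.05−0.74) = 0.9032.
Payoff layer (t=1): V(1,0)=7.3300, V(1,1)=0.0000
(0,0): S=36.0000. Δ = (V_up−V_dn)/(S_up−S_dn) = (0.0000−7.3300)/(37.8000−26.6400) = -0.6568. V = [p*·0.0000 + (1−p*)·7.3300]/1.02 = 0.6954. B = V − Δ·S = 24.3406.
Each (Δ,B) replicates both successor values, so the strategy is self-financing and V0 is arbitrage-free.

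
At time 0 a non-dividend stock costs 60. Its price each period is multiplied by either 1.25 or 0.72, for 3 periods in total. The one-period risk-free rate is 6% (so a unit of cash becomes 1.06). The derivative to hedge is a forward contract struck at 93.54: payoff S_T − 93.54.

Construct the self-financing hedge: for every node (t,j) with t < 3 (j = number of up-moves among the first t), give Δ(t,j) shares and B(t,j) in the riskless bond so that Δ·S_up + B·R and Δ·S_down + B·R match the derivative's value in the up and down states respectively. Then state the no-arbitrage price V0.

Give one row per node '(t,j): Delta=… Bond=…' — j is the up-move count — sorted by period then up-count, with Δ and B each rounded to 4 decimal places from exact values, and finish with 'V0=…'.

No-arbitrage ⇒ martingale measure with p* = (R−d)/(u−d) = 0.6415.
Terminal values V(3,·): V(3,0)=-71.1451, V(3,1)=-54.6600, V(3,2)=-26.0400, V(3,3)=23.6475
(2,0): S=31.1040. Δ = (V_up−V_dn)/(S_up−S_dn) = (-54.6600−-71.1451)/(38.8800−22.3949) = 1.0000. V = [p*·-54.6600 + (1−p*)·-71.1451]/1.06 = -57.1413. B = V − Δ·S = -88.2453.
(2,1): S=54.0000. Δ = (V_up−V_dn)/(S_up−S_dn) = (-26.0400−-54.6600)/(67.5000−38.8800) = 1.0000. V = [p*·-26.0400 + (1−p*)·-54.6600]/1.06 = -34.2453. B = V − Δ·S = -88.2453.
(2,2): S=93.7500. Δ = (V_up−V_dn)/(S_up−S_dn) = (23.6475−-26.0400)/(117.1875−67.5000) = 1.0000. V = [p*·23.6475 + (1−p*)·-26.0400]/1.06 = 5.5047. B = V − Δ·S = -88.2453.
(1,0): S=43.2000. Δ = (V_up−V_dn)/(S_up−S_dn) = (-34.2453−-57.1413)/(54.0000−31.1040) = 1.0000. V = [p*·-34.2453 + (1−p*)·-57.1413]/1.06 = -40.0503. B = V − Δ·S = -83.2503.
(1,1): S=75.0000. Δ = (V_up−V_dn)/(S_up−S_dn) = (5.5047−-34.2453)/(93.7500−54.0000) = 1.0000. V = [p*·5.5047 + (1−p*)·-34.2453]/1.06 = -8.2503. B = V − Δ·S = -83.2503.
(0,0): S=60.0000. Δ = (V_up−V_dn)/(S_up−S_dn) = (-8.2503−-40.0503)/(75.0000−43.2000) = 1.0000. V = [p*·-8.2503 + (1−p*)·-40.0503]/1.06 = -18.5380. B = V − Δ·S = -78.5380.
Root portfolio cost Δ·60+B reproduces V0=-18.5380.

(0,0): Delta=1.0000 Bond=-78.5380
(1,0): Delta=1.0000 Bond=-83.2503
(1,1): Delta=1.0000 Bond=-83.2503
(2,0): Delta=1.0000 Bond=-88.2453
(2,1): Delta=1.0000 Bond=-88.2453
(2,2): Delta=1.0000 Bond=-88.2453
V0=-18.5380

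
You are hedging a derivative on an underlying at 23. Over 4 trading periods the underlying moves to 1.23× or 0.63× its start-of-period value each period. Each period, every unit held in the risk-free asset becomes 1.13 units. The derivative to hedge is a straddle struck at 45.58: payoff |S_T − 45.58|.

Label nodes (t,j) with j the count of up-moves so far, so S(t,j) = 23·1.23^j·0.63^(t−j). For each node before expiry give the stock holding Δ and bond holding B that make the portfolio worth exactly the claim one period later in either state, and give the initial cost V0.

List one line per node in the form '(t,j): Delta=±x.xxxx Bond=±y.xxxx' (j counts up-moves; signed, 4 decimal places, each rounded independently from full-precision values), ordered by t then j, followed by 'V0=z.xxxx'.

The replicating-portfolio and risk-neutral prices coincide; use p* = (1.13−0.63)/(1.23−0.63) = 0.8333 for the latter.
Terminal payoffs: V(4,0)=41.9568, V(4,1)=38.5062, V(4,2)=31.7692, V(4,3)=18.6160, V(4,4)=7.0639
(3,0): S=5.7511. Δ = (V_up−V_dn)/(S_up−S_dn) = (38.5062−41.9568)/(7.0738−3.6232) = -1.0000. V = [p*·38.5062 + (1−p*)·41.9568]/1.13 = 34.5852. B = V − Δ·S = 40.3363.
(3,1): S=11.2283. Δ = (V_up−V_dn)/(S_up−S_dn) = (31.7692−38.5062)/(13.8108−7.0738) = -1.0000. V = [p*·31.7692 + (1−p*)·38.5062]/1.13 = 29.1080. B = V − Δ·S = 40.3363.
(3,2): S=21.9219. Δ = (V_up−V_dn)/(S_up−S_dn) = (18.6160−31.7692)/(26.9640−13.8108) = -1.0000. V = [p*·18.6160 + (1−p*)·31.7692]/1.13 = 18.4144. B = V − Δ·S = 40.3363.
(3,3): S=42.7999. Δ = (V_up−V_dn)/(S_up−S_dn) = (7.0639−18.6160)/(52.6439−26.9640) = -0.4498. V = [p*·7.0639 + (1−p*)·18.6160]/1.13 = 7.9551. B = V − Δ·S = 27.2086.
(2,0): S=9.1287. Δ = (V_up−V_dn)/(S_up−S_dn) = (29.1080−34.5852)/(11.2283−5.7511) = -1.0000. V = [p*·29.1080 + (1−p*)·34.5852]/1.13 = 26.5671. B = V − Δ·S = 35.6958.
(2,1): S=17.8227. Δ = (V_up−V_dn)/(S_up−S_dn) = (18.4144−29.1080)/(21.9219−11.2283) = -1.0000. V = [p*·18.4144 + (1−p*)·29.1080]/1.13 = 17.8731. B = V − Δ·S = 35.6958.
(2,2): S=34.7967. Δ = (V_up−V_dn)/(S_up−S_dn) = (7.9551−18.4144)/(42.7999−21.9219) = -0.5010. V = [p*·7.9551 + (1−p*)·18.4144]/1.13 = 8.5826. B = V − Δ·S = 26.0147.
(1,0): S=14.4900. Δ = (V_up−V_dn)/(S_up−S_dn) = (17.8731−26.5671)/(17.8227−9.1287) = -1.0000. V = [p*·17.8731 + (1−p*)·26.5671]/1.13 = 17.0992. B = V − Δ·S = 31.5892.
(1,1): S=28.2900. Δ = (V_up−V_dn)/(S_up−S_dn) = (8.5826−17.8731)/(34.7967−17.8227) = -0.5473. V = [p*·8.5826 + (1−p*)·17.8731]/1.13 = 8.9655. B = V − Δ·S = 24.4497.
(0,0): S=23.0000. Δ = (V_up−V_dn)/(S_up−S_dn) = (8.9655−17.0992)/(28.2900−14.4900) = -0.5894. V = [p*·8.9655 + (1−p*)·17.0992]/1.13 = 9.1337. B = V − Δ·S = 22.6900.
Root portfolio cost Δ·23+B reproduces V0=9.1337.

(0,0): Delta=-0.5894 Bond=22.6900
(1,0): Delta=-1.0000 Bond=31.5892
(1,1): Delta=-0.5473 Bond=24.4497
(2,0): Delta=-1.0000 Bond=35.6958
(2,1): Delta=-1.0000 Bond=35.6958
(2,2): Delta=-0.5010 Bond=26.0147
(3,0): Delta=-1.0000 Bond=40.3363
(3,1): Delta=-1.0000 Bond=40.3363
(3,2): Delta=-1.0000 Bond=40.3363
(3,3): Delta=-0.4498 Bond=27.2086
V0=9.1337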